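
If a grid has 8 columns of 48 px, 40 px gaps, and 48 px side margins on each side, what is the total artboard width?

760 px

Artboard = 2·48 + 8·48 + 7·40 = 96 + 384 + 280 = 760 px.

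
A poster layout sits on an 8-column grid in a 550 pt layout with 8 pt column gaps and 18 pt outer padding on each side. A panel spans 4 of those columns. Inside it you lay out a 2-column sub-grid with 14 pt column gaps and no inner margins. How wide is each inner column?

Take off 36 pt of margins, leaving 514 pt.
8 columns + 7 column gaps: 8c + 7·8 = 514.
8c = 514 − 56 = 458, so c = 57.25 pt.
4 columns plus 3 column gaps: 229 + 24 = 253 pt.
253 − 1·14 = 239; ÷2 gives d = 119.5 pt.

119.5 pt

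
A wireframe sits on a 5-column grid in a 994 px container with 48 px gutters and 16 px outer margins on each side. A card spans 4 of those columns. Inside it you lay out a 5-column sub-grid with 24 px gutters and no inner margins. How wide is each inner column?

132.8 px

Outer content = 994 − 2·16 = 962 px.
962 − 4·48 = 770; ÷5 gives c = 154 px.
4-column span = 4·154 + 3·48 = 760 px.
760 − 4·24 = 664; ÷5 gives d = 132.8 px.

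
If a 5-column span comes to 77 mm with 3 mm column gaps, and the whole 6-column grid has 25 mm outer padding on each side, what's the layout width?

143 mm

Subtracting 4 column gaps of 3 leaves 65 for 5 columns, so c = 13 mm.
Total width: 2·25 + 6·13 + 5·3 = 143 mm.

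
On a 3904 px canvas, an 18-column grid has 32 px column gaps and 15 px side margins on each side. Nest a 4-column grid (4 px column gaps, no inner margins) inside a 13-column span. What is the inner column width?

Outer content = 3904 − 2·15 = 3874 px.
18c + 17·32 = 3874 → 18c = 3330 → c = 185 px.
13-column span = 13·185 + 12·32 = 2789 px.
2789 − 3·4 = 2777; ÷4 gives d = 694.25 px.

694.25 px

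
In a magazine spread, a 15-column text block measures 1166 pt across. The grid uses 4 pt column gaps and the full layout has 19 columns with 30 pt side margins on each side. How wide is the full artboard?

1538 pt

15 columns + 14 column gaps: 15c + 14·4 = 1166.
15c = 1166 − 56 = 1110, so c = 74 pt.
Adding margins, columns and gutters: 60 + 1406 + 72 = 1538 pt.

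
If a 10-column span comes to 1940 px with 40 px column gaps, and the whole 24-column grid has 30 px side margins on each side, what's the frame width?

10c + 9·40 = 1940 → 10c = 1580 → c = 158 px.
Adding margins, columns and gutters: 60 + 3792 + 920 = 4772 px.

4772 px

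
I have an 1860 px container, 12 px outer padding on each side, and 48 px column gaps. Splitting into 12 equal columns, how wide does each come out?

109 px

Take off 24 px of margins, leaving 1836 px.
12c + 11·48 = 1836 → 12c = 1308 → c = 109 px.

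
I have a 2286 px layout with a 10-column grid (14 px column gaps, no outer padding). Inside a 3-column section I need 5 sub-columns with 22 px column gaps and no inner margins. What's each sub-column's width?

117.6 px

2286 − 9·14 = 2160; ÷10 gives c = 216 px.
3 columns plus 2 column gaps: 648 + 28 = 676 px.
5 columns + 4 column gaps: 5d + 4·22 = 676.
5d = 676 − 88 = 588, so d = 117.6 px.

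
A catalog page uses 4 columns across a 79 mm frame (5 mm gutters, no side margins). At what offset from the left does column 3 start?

4c + 3·5 = 79 → 4c = 64 → c = 16 mm.
Each column+gutter stride is 21 mm; with no margin, 2 of them is 42 mm.

42 mm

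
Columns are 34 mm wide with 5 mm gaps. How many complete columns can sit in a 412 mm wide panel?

10 columns

Each extra column adds 34 + 5 = 39 mm.
(412 + 5) / 39 = 10.69, so 10 columns fit.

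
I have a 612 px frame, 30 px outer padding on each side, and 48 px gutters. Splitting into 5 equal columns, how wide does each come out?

72 px

Inside the margins: 612 − 60 = 552 px.
Subtracting 4 gutters of 48 leaves 360 for 5 columns, so c = 72 px.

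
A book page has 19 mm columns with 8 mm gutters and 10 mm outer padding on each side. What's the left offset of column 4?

91 mm

Before column 4: the margin + 3 columns + 3 gutters.
Offset = 10 + 3·(19 + 8) = 10 + 81 = 91 mm.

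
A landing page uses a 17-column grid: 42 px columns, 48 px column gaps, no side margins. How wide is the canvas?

1482 px

Summing: 714 + 768 = 1482 px.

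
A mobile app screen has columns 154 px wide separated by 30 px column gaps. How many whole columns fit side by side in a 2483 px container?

13 columns: 13·154 + 12·30 = 2362 px ≤ 2483.
14 columns: 2546 px > 2483. So 13.

13 columns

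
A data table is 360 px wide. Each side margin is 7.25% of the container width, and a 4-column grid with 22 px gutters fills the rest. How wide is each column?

60.45 px

360 × (1 − 2·7.25%) = 360 × 85.5% = 307.8 px for the columns.
4 columns + 3 gutters: 4c + 3·22 = 307.8.
4c = 307.8 − 66 = 241.8, so c = 60.45 px.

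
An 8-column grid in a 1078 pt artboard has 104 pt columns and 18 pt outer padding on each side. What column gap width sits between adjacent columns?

Subtract both margins: 1078 − 2·18 = 1042 pt.
Columns use 832 pt, leaving 210 pt across 7 column gaps = 30 pt each.

30 pt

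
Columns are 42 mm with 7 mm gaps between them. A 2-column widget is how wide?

2 columns plus 1 gap: 84 + 7 = 91 mm.

91 mm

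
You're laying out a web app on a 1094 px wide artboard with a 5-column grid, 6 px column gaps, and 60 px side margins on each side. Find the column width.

Subtract both margins: 1094 − 2·60 = 974 px.
Subtracting 4 column gaps of 6 leaves 950 for 5 columns, so c = 190 px.

190 px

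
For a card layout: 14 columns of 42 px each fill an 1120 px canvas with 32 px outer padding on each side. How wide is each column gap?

36 px

Subtract both margins: 1120 − 2·32 = 1056 px.
14 columns take 14·42 = 588 px; remaining 468 splits into 13 column gaps.
g = 468 / 13 = 36 px.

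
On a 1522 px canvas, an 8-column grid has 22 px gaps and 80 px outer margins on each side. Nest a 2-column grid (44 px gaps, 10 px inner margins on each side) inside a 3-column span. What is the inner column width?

Subtract both margins: 1522 − 2·80 = 1362 px.
8c + 7·22 = 1362 → 8c = 1208 → c = 151 px.
3-column span = 3·151 + 2·22 = 497 px.
Inner content = 497 − 2·10 = 477 px.
2 columns + 1 gap: 2d + 1·44 = 477.
2d = 477 − 44 = 433, so d = 216.5 px.

216.5 px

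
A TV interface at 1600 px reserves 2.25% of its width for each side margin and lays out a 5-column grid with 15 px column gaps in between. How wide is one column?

293.6 px

1600 × (1 − 2·2.25%) = 1600 × 95.5% = 1528 px for the columns.
1528 − 4·15 = 1468; ÷5 gives c = 293.6 px.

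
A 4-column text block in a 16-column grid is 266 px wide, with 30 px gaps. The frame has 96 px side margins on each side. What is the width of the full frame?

1346 px

Subtracting 3 gaps of 30 leaves 176 for 4 columns, so c = 44 px.
Total width: 2·96 + 16·44 + 15·30 = 1346 px.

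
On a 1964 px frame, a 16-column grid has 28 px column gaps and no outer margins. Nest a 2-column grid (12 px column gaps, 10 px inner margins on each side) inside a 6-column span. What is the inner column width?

343.5 px

Subtracting 15 column gaps of 28 leaves 1544 for 16 columns, so c = 96.5 px.
6 columns plus 5 column gaps: 579 + 140 = 719 px.
Inner content = 719 − 2·10 = 699 px.
699 − 1·12 = 687; ÷2 gives d = 343.5 px.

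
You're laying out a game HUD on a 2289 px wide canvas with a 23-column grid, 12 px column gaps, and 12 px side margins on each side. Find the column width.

Inside the margins: 2289 − 24 = 2265 px.
2265 − 22·12 = 2001; ÷23 gives c = 87 px.

87 px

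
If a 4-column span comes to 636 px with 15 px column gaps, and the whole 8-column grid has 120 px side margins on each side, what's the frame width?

1527 px

Subtracting 3 column gaps of 15 leaves 591 for 4 columns, so c = 147.75 px.
Frame = 2·120 + 8·147.75 + 7·15 = 240 + 1182 + 105 = 1527 px.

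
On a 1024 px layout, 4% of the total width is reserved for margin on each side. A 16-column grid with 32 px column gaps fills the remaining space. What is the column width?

1024 × (1 − 2·4%) = 1024 × 92% = 942.08 px for the columns.
Subtracting 15 column gaps of 32 leaves 462.08 for 16 columns, so c = 28.88 px.

28.88 px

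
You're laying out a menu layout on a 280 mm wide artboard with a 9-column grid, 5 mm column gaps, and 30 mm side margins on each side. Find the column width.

20 mm

Take off 60 mm of margins, leaving 220 mm.
Subtracting 8 column gaps of 5 leaves 180 for 9 columns, so c = 20 mm.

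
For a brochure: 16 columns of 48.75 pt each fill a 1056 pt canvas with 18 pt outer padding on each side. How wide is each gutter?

Inside the margins: 1056 − 36 = 1020 pt.
16 columns take 16·48.75 = 780 pt; remaining 240 splits into 15 gutters.
g = 240 / 15 = 16 pt.

16 pt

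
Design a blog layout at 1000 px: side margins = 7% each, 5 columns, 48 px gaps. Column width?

1000 × (1 − 2·7%) = 1000 × 86% = 860 px for the columns.
5 columns + 4 gaps: 5c + 4·48 = 860.
5c = 860 − 192 = 668, so c = 133.6 px.

133.6 px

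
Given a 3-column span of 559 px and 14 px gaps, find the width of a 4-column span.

3c + 2·14 = 559 → 3c = 531 → c = 177 px.
Span of 4: 4·177 + 3·14 = 708 + 42 = 750 px.

750 px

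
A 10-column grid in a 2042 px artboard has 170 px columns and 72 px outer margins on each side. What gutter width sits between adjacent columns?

22 px

Content width = 2042 − 2·72 = 1898 px.
Columns use 1700 px, leaving 198 px across 9 gutters = 22 px each.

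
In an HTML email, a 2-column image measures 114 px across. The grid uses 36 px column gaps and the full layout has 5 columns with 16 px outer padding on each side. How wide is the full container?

114 − 1·36 = 78; ÷2 gives c = 39 px.
Adding margins, columns and gutters: 32 + 195 + 144 = 371 px.

371 px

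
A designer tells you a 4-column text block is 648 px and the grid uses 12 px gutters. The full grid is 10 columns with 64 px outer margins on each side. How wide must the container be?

1766 px

4c + 3·12 = 648 → 4c = 612 → c = 153 px.
Total width: 2·64 + 10·153 + 9·12 = 1766 px.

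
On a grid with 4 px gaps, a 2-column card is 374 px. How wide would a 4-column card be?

752 px

374 − 1·4 = 370; ÷2 gives c = 185 px.
4 columns plus 3 gaps: 740 + 12 = 752 px.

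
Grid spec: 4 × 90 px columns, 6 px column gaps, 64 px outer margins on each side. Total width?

506 px

Artboard = 2·64 + 4·90 + 3·6 = 128 + 360 + 18 = 506 px.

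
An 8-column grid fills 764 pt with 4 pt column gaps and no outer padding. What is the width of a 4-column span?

380 pt

764 − 7·4 = 736; ÷8 gives c = 92 pt.
Span of 4: 4·92 + 3·4 = 368 + 12 = 380 pt.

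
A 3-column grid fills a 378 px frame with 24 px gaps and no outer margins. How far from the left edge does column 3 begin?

378 − 2·24 = 330; ÷3 gives c = 110 px.
Before column 3: 2 columns + 2 gaps.
Offset = 2·(110 + 24) = 2·134 = 268 px.

268 px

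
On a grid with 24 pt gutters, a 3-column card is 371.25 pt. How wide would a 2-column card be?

3 columns + 2 gutters: 3c + 2·24 = 371.25.
3c = 371.25 − 48 = 323.25, so c = 107.75 pt.
Span of 2: 2·107.75 + 1·24 = 215.5 + 24 = 239.5 pt.

239.5 pt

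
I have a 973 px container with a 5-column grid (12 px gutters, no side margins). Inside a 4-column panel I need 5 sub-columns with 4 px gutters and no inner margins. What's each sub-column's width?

Subtracting 4 gutters of 12 leaves 925 for 5 columns, so c = 185 px.
4 columns plus 3 gutters: 740 + 36 = 776 px.
776 − 4·4 = 760; ÷5 gives d = 152 px.

152 px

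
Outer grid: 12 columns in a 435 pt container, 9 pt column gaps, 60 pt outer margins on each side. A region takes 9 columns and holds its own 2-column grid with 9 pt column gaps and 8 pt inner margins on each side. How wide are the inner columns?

Subtract both margins: 435 − 2·60 = 315 pt.
Subtracting 11 column gaps of 9 leaves 216 for 12 columns, so c = 18 pt.
9 columns plus 8 column gaps: 162 + 72 = 234 pt.
Inner content = 234 − 2·8 = 218 pt.
218 − 1·9 = 209; ÷2 gives d = 104.5 pt.

104.5 pt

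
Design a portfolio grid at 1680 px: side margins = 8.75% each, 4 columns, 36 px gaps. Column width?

1680 × (1 − 2·8.75%) = 1680 × 82.5% = 1386 px for the columns.
Subtracting 3 gaps of 36 leaves 1278 for 4 columns, so c = 319.5 px.

319.5 px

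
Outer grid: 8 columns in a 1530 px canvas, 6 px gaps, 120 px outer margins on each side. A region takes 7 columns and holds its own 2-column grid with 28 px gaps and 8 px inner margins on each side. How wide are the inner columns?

542 px

Outer content = 1530 − 2·120 = 1290 px.
Subtracting 7 gaps of 6 leaves 1248 for 8 columns, so c = 156 px.
Span of 7: 7·156 + 6·6 = 1092 + 36 = 1128 px.
Inner content = 1128 − 2·8 = 1112 px.
2 columns + 1 gap: 2d + 1·28 = 1112.
2d = 1112 − 28 = 1084, so d = 542 px.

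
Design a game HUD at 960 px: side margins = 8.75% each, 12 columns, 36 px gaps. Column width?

960 × (1 − 2·8.75%) = 960 × 82.5% = 792 px for the columns.
Subtracting 11 gaps of 36 leaves 396 for 12 columns, so c = 33 px.

33 px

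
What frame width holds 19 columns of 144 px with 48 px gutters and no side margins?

Frame = 19·144 + 18·48 = 2736 + 864 = 3600 px.

3600 px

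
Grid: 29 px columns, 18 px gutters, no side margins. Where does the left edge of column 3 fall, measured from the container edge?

Before column 3: 2 columns + 2 gutters.
Offset = 2·(29 + 18) = 2·47 = 94 px.

94 px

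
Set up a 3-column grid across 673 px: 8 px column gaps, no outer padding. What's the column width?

219 px

673 − 2·8 = 657; ÷3 gives c = 219 px.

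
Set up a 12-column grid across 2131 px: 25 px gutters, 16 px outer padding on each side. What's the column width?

152 px

Take off 32 px of margins, leaving 2099 px.
12c + 11·25 = 2099 → 12c = 1824 → c = 152 px.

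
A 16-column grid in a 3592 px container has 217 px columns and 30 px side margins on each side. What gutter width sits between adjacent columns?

Subtract both margins: 3592 − 2·30 = 3532 px.
16 columns take 16·217 = 3472 px; remaining 60 splits into 15 gutters.
g = 60 / 15 = 4 px.

4 px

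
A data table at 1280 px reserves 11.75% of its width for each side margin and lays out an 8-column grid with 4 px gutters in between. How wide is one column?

1280 × (1 − 2·11.75%) = 1280 × 76.5% = 979.2 px for the columns.
8c + 7·4 = 979.2 → 8c = 951.2 → c = 118.9 px.

118.9 px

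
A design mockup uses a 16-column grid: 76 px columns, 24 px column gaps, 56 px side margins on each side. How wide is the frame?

Adding margins, columns and gutters: 112 + 1216 + 360 = 1688 px.

1688 px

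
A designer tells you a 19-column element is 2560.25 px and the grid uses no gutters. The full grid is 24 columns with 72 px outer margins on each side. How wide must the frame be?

2560.25 / 19 = 134.75 px per column.
Summing: 144 + 3234 = 3378 px.

3378 px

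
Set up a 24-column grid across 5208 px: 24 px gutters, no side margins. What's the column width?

24 columns + 23 gutters: 24c + 23·24 = 5208.
24c = 5208 − 552 = 4656, so c = 194 px.

194 px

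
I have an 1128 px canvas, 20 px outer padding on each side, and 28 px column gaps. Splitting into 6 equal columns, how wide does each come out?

Content width = 1128 − 2·20 = 1088 px.
6 columns + 5 column gaps: 6c + 5·28 = 1088.
6c = 1088 − 140 = 948, so c = 158 px.

158 px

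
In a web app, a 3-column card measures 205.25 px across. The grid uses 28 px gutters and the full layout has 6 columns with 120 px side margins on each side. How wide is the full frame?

Subtracting 2 gutters of 28 leaves 149.25 for 3 columns, so c = 49.75 px.
Total width: 2·120 + 6·49.75 + 5·28 = 678.5 px.

678.5 px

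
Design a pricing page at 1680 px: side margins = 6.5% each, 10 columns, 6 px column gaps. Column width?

Each margin = 6.5% of 1680 = 109.2 px; content = 1680 − 2·109.2 = 1461.6 px.
1461.6 − 9·6 = 1407.6; ÷10 gives c = 140.76 px.

140.76 px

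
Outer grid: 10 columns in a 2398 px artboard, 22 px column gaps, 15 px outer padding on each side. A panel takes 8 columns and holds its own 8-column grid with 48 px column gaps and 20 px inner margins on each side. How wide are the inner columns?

189.25 px

Subtract both margins: 2398 − 2·15 = 2368 px.
10c + 9·22 = 2368 → 10c = 2170 → c = 217 px.
Span of 8: 8·217 + 7·22 = 1736 + 154 = 1890 px.
Inner content = 1890 − 2·20 = 1850 px.
1850 − 7·48 = 1514; ÷8 gives d = 189.25 px.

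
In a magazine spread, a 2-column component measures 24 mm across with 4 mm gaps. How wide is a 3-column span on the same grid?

38 mm

Subtracting 1 gap of 4 leaves 20 for 2 columns, so c = 10 mm.
Span of 3: 3·10 + 2·4 = 30 + 8 = 38 mm.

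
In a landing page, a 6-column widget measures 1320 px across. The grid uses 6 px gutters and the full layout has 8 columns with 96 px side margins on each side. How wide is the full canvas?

1954 px

Subtracting 5 gutters of 6 leaves 1290 for 6 columns, so c = 215 px.
Adding margins, columns and gutters: 192 + 1720 + 42 = 1954 px.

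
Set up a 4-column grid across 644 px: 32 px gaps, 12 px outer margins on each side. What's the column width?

131 px

Content width = 644 − 2·12 = 620 px.
4c + 3·32 = 620 → 4c = 524 → c = 131 px.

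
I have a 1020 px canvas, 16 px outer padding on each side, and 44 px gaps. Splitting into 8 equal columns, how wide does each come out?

Subtract both margins: 1020 − 2·16 = 988 px.
8c + 7·44 = 988 → 8c = 680 → c = 85 px.

85 px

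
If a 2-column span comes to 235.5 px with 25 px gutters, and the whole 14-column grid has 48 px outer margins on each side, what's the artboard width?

1894.5 px

2c + 1·25 = 235.5 → 2c = 210.5 → c = 105.25 px.
Adding margins, columns and gutters: 96 + 1473.5 + 325 = 1894.5 px.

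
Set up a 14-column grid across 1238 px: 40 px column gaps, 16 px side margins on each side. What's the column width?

Content width = 1238 − 2·16 = 1206 px.
14 columns + 13 column gaps: 14c + 13·40 = 1206.
14c = 1206 − 520 = 686, so c = 49 px.

49 px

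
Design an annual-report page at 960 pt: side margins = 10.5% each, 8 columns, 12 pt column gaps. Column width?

Margins: 10.5% × 960 = 100.8 pt each, so content = 960 − 201.6 = 758.4 pt.
8 columns + 7 column gaps: 8c + 7·12 = 758.4.
8c = 758.4 − 84 = 674.4, so c = 84.3 pt.

84.3 pt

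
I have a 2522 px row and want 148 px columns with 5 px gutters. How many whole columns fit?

k columns need k·148 + (k−1)·5 = k·153 − 5.
k·153 − 5 ≤ 2522 → k ≤ 2527 / 153 ≈ 16.52, so k = 16.

16 columns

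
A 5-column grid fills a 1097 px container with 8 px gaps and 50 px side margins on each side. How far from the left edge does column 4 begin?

Take off 100 px of margins, leaving 997 px.
Subtracting 4 gaps of 8 leaves 965 for 5 columns, so c = 193 px.
Each column+gutter stride is 201 px; 3 of them past the 50 px margin is 50 + 603 = 653 px.

653 px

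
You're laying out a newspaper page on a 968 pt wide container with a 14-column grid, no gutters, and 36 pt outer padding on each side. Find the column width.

64 pt

Subtract both margins: 968 − 2·36 = 896 pt.
With no gutters, each column is 896/14 = 64 pt.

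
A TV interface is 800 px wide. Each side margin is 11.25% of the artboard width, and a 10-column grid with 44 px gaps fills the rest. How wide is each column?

Each margin = 11.25% of 800 = 90 px; content = 800 − 2·90 = 620 px.
620 − 9·44 = 224; ÷10 gives c = 22.4 px.

22.4 px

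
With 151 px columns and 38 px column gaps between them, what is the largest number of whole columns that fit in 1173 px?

6 columns: 6·151 + 5·38 = 1096 px ≤ 1173.
7 columns: 1285 px > 1173. So 6.

6 columns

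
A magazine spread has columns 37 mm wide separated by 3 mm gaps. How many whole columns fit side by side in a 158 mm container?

4 columns

k columns need k·37 + (k−1)·3 = k·40 − 3.
k·40 − 3 ≤ 158 → k ≤ 161 / 40 ≈ 4.03, so k = 4.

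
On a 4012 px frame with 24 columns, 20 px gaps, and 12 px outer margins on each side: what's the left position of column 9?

1348 px

Inside the margins: 4012 − 24 = 3988 px.
24c + 23·20 = 3988 → 24c = 3528 → c = 147 px.
Before column 9: the margin + 8 columns + 8 gaps.
Offset = 12 + 8·(147 + 20) = 12 + 1336 = 1348 px.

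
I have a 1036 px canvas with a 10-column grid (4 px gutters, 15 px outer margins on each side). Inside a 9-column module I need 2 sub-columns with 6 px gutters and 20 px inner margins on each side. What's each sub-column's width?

Inside the margins: 1036 − 30 = 1006 px.
Subtracting 9 gutters of 4 leaves 970 for 10 columns, so c = 97 px.
9 columns plus 8 gutters: 873 + 32 = 905 px.
Inner content = 905 − 2·20 = 865 px.
2 columns + 1 gutter: 2d + 1·6 = 865.
2d = 865 − 6 = 859, so d = 429.5 px.

429.5 px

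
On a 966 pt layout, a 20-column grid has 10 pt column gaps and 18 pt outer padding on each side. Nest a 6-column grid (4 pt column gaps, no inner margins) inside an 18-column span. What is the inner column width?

Subtract both margins: 966 − 2·18 = 930 pt.
20 columns + 19 column gaps: 20c + 19·10 = 930.
20c = 930 − 190 = 740, so c = 37 pt.
18-column span = 18·37 + 17·10 = 836 pt.
6 columns + 5 column gaps: 6d + 5·4 = 836.
6d = 836 − 20 = 816, so d = 136 pt.

136 pt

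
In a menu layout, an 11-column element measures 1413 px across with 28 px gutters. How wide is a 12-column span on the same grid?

11 columns + 10 gutters: 11c + 10·28 = 1413.
11c = 1413 − 280 = 1133, so c = 103 px.
12-column span = 12·103 + 11·28 = 1544 px.

1544 px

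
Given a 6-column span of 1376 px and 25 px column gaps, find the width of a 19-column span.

4411.5 px

6 columns + 5 column gaps: 6c + 5·25 = 1376.
6c = 1376 − 125 = 1251, so c = 208.5 px.
Span of 19: 19·208.5 + 18·25 = 3961.5 + 450 = 4411.5 px.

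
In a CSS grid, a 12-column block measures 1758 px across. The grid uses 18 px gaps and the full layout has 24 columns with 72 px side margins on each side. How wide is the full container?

12c + 11·18 = 1758 → 12c = 1560 → c = 130 px.
Adding margins, columns and gutters: 144 + 3120 + 414 = 3678 px.

3678 px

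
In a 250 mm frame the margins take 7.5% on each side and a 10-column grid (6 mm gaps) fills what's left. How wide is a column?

Margins: 7.5% × 250 = 18.75 mm each, so content = 250 − 37.5 = 212.5 mm.
212.5 − 9·6 = 158.5; ÷10 gives c = 15.85 mm.

15.85 mm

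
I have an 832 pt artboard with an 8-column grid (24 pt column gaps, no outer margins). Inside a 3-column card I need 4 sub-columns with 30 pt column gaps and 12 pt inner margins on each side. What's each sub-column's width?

Subtracting 7 column gaps of 24 leaves 664 for 8 columns, so c = 83 pt.
3-column span = 3·83 + 2·24 = 297 pt.
Inner content = 297 − 2·12 = 273 pt.
4d + 3·30 = 273 → 4d = 183 → d = 45.75 pt.

45.75 pt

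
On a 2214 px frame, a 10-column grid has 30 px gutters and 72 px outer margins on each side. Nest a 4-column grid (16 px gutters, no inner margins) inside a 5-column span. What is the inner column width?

Take off 144 px of margins, leaving 2070 px.
2070 − 9·30 = 1800; ÷10 gives c = 180 px.
Span of 5: 5·180 + 4·30 = 900 + 120 = 1020 px.
Subtracting 3 gutters of 16 leaves 972 for 4 columns, so d = 243 px.

243 px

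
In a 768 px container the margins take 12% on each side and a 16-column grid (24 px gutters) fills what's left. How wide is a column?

Margins: 12% × 768 = 92.16 px each, so content = 768 − 184.32 = 583.68 px.
16 columns + 15 gutters: 16c + 15·24 = 583.68.
16c = 583.68 − 360 = 223.68, so c = 13.98 px.

13.98 px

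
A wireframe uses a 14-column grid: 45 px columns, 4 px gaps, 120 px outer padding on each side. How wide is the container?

Adding margins, columns and gutters: 240 + 630 + 52 = 922 px.

922 px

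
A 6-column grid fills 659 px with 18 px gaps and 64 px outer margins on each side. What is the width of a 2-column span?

Inside the margins: 659 − 128 = 531 px.
531 − 5·18 = 441; ÷6 gives c = 73.5 px.
2-column span = 2·73.5 + 1·18 = 165 px.

165 px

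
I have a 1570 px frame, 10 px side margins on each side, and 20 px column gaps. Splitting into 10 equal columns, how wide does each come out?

Content width = 1570 − 2·10 = 1550 px.
10 columns + 9 column gaps: 10c + 9·20 = 1550.
10c = 1550 − 180 = 1370, so c = 137 px.

137 px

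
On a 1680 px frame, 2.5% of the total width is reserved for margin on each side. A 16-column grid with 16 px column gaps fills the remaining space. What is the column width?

Margins: 2.5% × 1680 = 42 px each, so content = 1680 − 84 = 1596 px.
1596 − 15·16 = 1356; ÷16 gives c = 84.75 px.

84.75 px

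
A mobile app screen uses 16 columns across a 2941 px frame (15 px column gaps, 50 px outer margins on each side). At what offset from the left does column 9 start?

Content = 2941 − 2·50 = 2841 px.
16c + 15·15 = 2841 → 16c = 2616 → c = 163.5 px.
Column 9 starts at margin + 8·(column + gutter) = 50 + 8·178.5 = 1478 px.

1478 px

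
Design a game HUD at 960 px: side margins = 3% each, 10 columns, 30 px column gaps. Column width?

960 × (1 − 2·3%) = 960 × 94% = 902.4 px for the columns.
Subtracting 9 column gaps of 30 leaves 632.4 for 10 columns, so c = 63.24 px.

63.24 px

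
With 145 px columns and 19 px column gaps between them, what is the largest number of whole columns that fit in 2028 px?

12 columns

Each extra column adds 145 + 19 = 164 px.
(2028 + 19) / 164 = 12.48, so 12 columns fit.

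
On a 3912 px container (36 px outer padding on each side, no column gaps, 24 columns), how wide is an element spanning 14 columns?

2240 px

Content width = 3912 − 2·36 = 3840 px.
3840 / 24 = 160 px per column.
14-column span = 14·160 = 2240 px.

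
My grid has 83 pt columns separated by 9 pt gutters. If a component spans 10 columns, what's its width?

10-column span = 10·83 + 9·9 = 911 pt.

911 pt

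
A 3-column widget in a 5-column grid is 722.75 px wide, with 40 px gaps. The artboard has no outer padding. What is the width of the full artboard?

1231.25 px

3 columns + 2 gaps: 3c + 2·40 = 722.75.
3c = 722.75 − 80 = 642.75, so c = 214.25 px.
Summing: 1071.25 + 160 = 1231.25 px.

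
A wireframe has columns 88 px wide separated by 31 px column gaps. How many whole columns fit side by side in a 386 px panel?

Each extra column adds 88 + 31 = 119 px.
(386 + 31) / 119 = 3.50, so 3 columns fit.

3 columns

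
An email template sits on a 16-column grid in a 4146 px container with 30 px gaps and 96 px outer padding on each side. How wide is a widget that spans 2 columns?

Subtract both margins: 4146 − 2·96 = 3954 px.
Subtracting 15 gaps of 30 leaves 3504 for 16 columns, so c = 219 px.
2-column span = 2·219 + 1·30 = 468 px.

468 px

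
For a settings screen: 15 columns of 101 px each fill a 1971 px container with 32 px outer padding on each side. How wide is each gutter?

28 px

Subtract both margins: 1971 − 2·32 = 1907 px.
15·101 + 14g = 1907 → 14g = 392 → g = 28 px.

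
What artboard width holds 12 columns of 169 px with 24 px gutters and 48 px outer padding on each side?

Total width: 2·48 + 12·169 + 11·24 = 2388 px.

2388 px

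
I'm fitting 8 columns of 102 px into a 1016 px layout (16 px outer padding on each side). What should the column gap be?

24 px

Take off 32 px of margins, leaving 984 px.
8·102 + 7g = 984 → 7g = 168 → g = 24 px.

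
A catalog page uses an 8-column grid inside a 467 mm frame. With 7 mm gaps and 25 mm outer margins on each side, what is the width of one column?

Subtract both margins: 467 − 2·25 = 417 mm.
8 columns + 7 gaps: 8c + 7·7 = 417.
8c = 417 − 49 = 368, so c = 46 mm.

46 mm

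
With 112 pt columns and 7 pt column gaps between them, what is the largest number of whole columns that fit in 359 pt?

k columns need k·112 + (k−1)·7 = k·119 − 7.
k·119 − 7 ≤ 359 → k ≤ 366 / 119 ≈ 3.08, so k = 3.

3 columns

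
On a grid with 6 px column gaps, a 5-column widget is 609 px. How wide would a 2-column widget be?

Subtracting 4 column gaps of 6 leaves 585 for 5 columns, so c = 117 px.
Span of 2: 2·117 + 1·6 = 234 + 6 = 240 px.

240 px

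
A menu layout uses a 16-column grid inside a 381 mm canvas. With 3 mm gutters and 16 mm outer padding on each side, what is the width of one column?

Take off 32 mm of margins, leaving 349 mm.
16 columns + 15 gutters: 16c + 15·3 = 349.
16c = 349 − 45 = 304, so c = 19 mm.

19 mm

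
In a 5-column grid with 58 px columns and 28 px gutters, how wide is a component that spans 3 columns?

3-column span = 3·58 + 2·28 = 230 px.

230 px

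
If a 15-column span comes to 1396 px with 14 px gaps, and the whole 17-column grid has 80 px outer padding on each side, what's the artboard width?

1744 px

1396 − 14·14 = 1200; ÷15 gives c = 80 px.
Adding margins, columns and gutters: 160 + 1360 + 224 = 1744 px.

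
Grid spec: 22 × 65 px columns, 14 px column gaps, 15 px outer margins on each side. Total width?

1754 px

Adding margins, columns and gutters: 30 + 1430 + 294 = 1754 px.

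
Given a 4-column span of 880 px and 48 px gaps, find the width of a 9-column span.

2040 px

880 − 3·48 = 736; ÷4 gives c = 184 px.
9 columns plus 8 gaps: 1656 + 384 = 2040 px.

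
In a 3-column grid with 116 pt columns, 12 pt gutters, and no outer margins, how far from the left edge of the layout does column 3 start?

256 pt

No margin, so column 3 starts at 2·(column + gutter) = 2·128 = 256 pt.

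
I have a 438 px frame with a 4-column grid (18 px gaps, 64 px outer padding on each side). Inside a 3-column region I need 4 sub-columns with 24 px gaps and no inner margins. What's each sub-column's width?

39 px

Subtract both margins: 438 − 2·64 = 310 px.
Subtracting 3 gaps of 18 leaves 256 for 4 columns, so c = 64 px.
3 columns plus 2 gaps: 192 + 36 = 228 px.
4 columns + 3 gaps: 4d + 3·24 = 228.
4d = 228 − 72 = 156, so d = 39 px.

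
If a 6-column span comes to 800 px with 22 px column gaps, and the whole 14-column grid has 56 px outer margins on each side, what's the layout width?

2008 px

6 columns + 5 column gaps: 6c + 5·22 = 800.
6c = 800 − 110 = 690, so c = 115 px.
Total width: 2·56 + 14·115 + 13·22 = 2008 px.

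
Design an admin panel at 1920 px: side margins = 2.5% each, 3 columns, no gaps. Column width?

1920 × (1 − 2·2.5%) = 1920 × 95% = 1824 px for the columns.
3c = 1824 → c = 608 px.

608 px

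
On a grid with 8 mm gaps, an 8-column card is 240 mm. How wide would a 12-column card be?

240 − 7·8 = 184; ÷8 gives c = 23 mm.
12-column span = 12·23 + 11·8 = 364 mm.

364 mm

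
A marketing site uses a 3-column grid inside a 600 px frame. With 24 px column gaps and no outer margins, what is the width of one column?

184 px

600 − 2·24 = 552; ÷3 gives c = 184 px.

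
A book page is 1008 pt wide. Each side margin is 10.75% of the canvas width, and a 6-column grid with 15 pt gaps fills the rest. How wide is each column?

Each margin = 10.75% of 1008 = 108.36 pt; content = 1008 − 2·108.36 = 791.28 pt.
6 columns + 5 gaps: 6c + 5·15 = 791.28.
6c = 791.28 − 75 = 716.28, so c = 119.38 pt.

119.38 pt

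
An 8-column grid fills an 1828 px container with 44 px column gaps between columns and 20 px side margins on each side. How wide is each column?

Subtract both margins: 1828 − 2·20 = 1788 px.
1788 − 7·44 = 1480; ÷8 gives c = 185 px.

185 px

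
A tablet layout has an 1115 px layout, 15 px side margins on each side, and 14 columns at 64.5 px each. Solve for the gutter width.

14 px

Subtract both margins: 1115 − 2·15 = 1085 px.
14 columns take 14·64.5 = 903 px; remaining 182 splits into 13 gutters.
g = 182 / 13 = 14 px.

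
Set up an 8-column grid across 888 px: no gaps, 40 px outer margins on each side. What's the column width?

101 px

Inside the margins: 888 − 80 = 808 px.
With no gaps, each column is 808/8 = 101 px.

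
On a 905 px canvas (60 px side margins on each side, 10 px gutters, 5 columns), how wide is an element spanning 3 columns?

467 px

Content width = 905 − 2·60 = 785 px.
785 − 4·10 = 745; ÷5 gives c = 149 px.
3-column span = 3·149 + 2·10 = 467 px.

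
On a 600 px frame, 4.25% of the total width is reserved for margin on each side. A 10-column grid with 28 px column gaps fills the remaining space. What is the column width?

Each margin = 4.25% of 600 = 25.5 px; content = 600 − 2·25.5 = 549 px.
10c + 9·28 = 549 → 10c = 297 → c = 29.7 px.

29.7 px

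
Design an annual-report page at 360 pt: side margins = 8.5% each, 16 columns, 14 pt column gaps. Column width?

5.55 pt

360 × (1 − 2·8.5%) = 360 × 83% = 298.8 pt for the columns.
16 columns + 15 column gaps: 16c + 15·14 = 298.8.
16c = 298.8 − 210 = 88.8, so c = 5.55 pt.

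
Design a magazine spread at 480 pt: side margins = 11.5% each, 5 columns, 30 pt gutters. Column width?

Each margin = 11.5% of 480 = 55.2 pt; content = 480 − 2·55.2 = 369.6 pt.
5 columns + 4 gutters: 5c + 4·30 = 369.6.
5c = 369.6 − 120 = 249.6, so c = 49.92 pt.

49.92 pt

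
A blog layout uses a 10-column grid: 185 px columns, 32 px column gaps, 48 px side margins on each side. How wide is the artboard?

2234 px

Adding margins, columns and gutters: 96 + 1850 + 288 = 2234 px.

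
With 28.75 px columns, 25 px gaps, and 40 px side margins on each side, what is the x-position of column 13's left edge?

685 px

Each column+gutter stride is 53.75 px; 12 of them past the 40 px margin is 40 + 645 = 685 px.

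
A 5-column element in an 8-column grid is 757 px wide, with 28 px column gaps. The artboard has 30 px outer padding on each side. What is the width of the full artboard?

Subtracting 4 column gaps of 28 leaves 645 for 5 columns, so c = 129 px.
Artboard = 2·30 + 8·129 + 7·28 = 60 + 1032 + 196 = 1288 px.

1288 px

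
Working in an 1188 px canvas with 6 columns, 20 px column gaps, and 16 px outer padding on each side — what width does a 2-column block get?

372 px

Take off 32 px of margins, leaving 1156 px.
6 columns + 5 column gaps: 6c + 5·20 = 1156.
6c = 1156 − 100 = 1056, so c = 176 px.
2 columns plus 1 column gap: 352 + 20 = 372 px.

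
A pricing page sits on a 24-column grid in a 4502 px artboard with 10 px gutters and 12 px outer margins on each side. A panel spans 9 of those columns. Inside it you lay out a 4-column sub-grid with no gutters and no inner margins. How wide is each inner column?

Inside the margins: 4502 − 24 = 4478 px.
24 columns + 23 gutters: 24c + 23·10 = 4478.
24c = 4478 − 230 = 4248, so c = 177 px.
9-column span = 9·177 + 8·10 = 1673 px.
1673 / 4 = 418.25 px per column.

418.25 px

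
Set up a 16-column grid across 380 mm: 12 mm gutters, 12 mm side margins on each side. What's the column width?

Inside the margins: 380 − 24 = 356 mm.
16c + 15·12 = 356 → 16c = 176 → c = 11 mm.

11 mm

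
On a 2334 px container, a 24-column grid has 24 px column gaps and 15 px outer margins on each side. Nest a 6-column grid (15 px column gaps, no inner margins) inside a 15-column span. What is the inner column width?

226 px

Inside the margins: 2334 − 30 = 2304 px.
2304 − 23·24 = 1752; ÷24 gives c = 73 px.
Span of 15: 15·73 + 14·24 = 1095 + 336 = 1431 px.
6d + 5·15 = 1431 → 6d = 1356 → d = 226 px.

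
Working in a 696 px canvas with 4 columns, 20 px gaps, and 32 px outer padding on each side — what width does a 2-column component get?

Content width = 696 − 2·32 = 632 px.
Subtracting 3 gaps of 20 leaves 572 for 4 columns, so c = 143 px.
2-column span = 2·143 + 1·20 = 306 px.

306 px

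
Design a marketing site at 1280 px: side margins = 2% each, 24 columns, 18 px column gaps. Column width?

33.95 px

Each margin = 2% of 1280 = 25.6 px; content = 1280 − 2·25.6 = 1228.8 px.
24 columns + 23 column gaps: 24c + 23·18 = 1228.8.
24c = 1228.8 − 414 = 814.8, so c = 33.95 px.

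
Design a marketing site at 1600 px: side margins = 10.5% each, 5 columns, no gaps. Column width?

Margins: 10.5% × 1600 = 168 px each, so content = 1600 − 336 = 1264 px.
1264 / 5 = 252.8 px per column.

252.8 px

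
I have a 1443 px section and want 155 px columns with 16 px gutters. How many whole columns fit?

8 columns

8 columns: 8·155 + 7·16 = 1352 px ≤ 1443.
9 columns: 1523 px > 1443. So 8.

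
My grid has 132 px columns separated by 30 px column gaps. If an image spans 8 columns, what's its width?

8-column span = 8·132 + 7·30 = 1266 px.

1266 px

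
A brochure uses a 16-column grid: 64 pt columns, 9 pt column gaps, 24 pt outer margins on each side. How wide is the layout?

Adding margins, columns and gutters: 48 + 1024 + 135 = 1207 pt.

1207 pt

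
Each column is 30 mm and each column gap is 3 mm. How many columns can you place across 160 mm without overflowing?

4 columns

k columns need k·30 + (k−1)·3 = k·33 − 3.
k·33 − 3 ≤ 160 → k ≤ 163 / 33 ≈ 4.94, so k = 4.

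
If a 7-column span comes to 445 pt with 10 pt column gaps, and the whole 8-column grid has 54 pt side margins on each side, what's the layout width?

7 columns + 6 column gaps: 7c + 6·10 = 445.
7c = 445 − 60 = 385, so c = 55 pt.
Total width: 2·54 + 8·55 + 7·10 = 618 pt.

618 pt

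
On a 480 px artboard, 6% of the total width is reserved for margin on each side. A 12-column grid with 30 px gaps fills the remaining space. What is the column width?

Margins: 6% × 480 = 28.8 px each, so content = 480 − 57.6 = 422.4 px.
Subtracting 11 gaps of 30 leaves 92.4 for 12 columns, so c = 7.7 px.

7.7 px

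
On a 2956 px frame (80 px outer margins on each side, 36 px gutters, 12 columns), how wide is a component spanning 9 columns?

2088 px

Subtract both margins: 2956 − 2·80 = 2796 px.
12 columns + 11 gutters: 12c + 11·36 = 2796.
12c = 2796 − 396 = 2400, so c = 200 px.
Span of 9: 9·200 + 8·36 = 1800 + 288 = 2088 px.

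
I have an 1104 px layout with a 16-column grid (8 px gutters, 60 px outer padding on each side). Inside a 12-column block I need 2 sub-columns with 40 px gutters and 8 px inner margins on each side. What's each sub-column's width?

340 px

Inside the margins: 1104 − 120 = 984 px.
16c + 15·8 = 984 → 16c = 864 → c = 54 px.
12 columns plus 11 gutters: 648 + 88 = 736 px.
Inner content = 736 − 2·8 = 720 px.
720 − 1·40 = 680; ÷2 gives d = 340 px.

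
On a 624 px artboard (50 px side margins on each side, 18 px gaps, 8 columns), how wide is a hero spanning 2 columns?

117.5 px

Inside the margins: 624 − 100 = 524 px.
8c + 7·18 = 524 → 8c = 398 → c = 49.75 px.
Span of 2: 2·49.75 + 1·18 = 99.5 + 18 = 117.5 px.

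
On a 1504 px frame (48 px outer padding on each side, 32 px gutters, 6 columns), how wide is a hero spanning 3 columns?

Take off 96 px of margins, leaving 1408 px.
6 columns + 5 gutters: 6c + 5·32 = 1408.
6c = 1408 − 160 = 1248, so c = 208 px.
Span of 3: 3·208 + 2·32 = 624 + 64 = 688 px.

688 px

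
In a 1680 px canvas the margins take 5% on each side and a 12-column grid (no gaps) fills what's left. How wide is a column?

1680 × (1 − 2·5%) = 1680 × 90% = 1512 px for the columns.
12c = 1512 → c = 126 px.

126 px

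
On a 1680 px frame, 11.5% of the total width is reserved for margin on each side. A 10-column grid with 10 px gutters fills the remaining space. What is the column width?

Each margin = 11.5% of 1680 = 193.2 px; content = 1680 − 2·193.2 = 1293.6 px.
1293.6 − 9·10 = 1203.6; ÷10 gives c = 120.36 px.

120.36 px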